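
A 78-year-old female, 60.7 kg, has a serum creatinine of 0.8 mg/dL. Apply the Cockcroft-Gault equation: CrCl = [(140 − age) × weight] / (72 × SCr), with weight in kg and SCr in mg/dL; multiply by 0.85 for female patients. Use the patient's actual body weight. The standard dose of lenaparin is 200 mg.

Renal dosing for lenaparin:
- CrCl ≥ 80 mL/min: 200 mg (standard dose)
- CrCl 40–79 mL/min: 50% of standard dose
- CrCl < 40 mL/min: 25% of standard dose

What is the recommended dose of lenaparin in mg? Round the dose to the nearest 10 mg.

100 mg

CrCl = (140 − 78) × 60.7 / (72 × 0.8) × 0.85 = 3763.4 / 57.60 × 0.85 ≈ 55.5 mL/min
CrCl ≈ 56 mL/min → bracket 40–79 mL/min.
50% of 200 mg = 100 mg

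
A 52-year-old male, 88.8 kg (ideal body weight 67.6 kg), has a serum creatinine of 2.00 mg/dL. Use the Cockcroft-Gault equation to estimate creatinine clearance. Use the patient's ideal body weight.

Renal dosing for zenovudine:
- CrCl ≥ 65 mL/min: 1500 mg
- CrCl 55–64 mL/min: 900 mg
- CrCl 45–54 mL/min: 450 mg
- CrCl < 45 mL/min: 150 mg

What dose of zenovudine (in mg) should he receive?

CrCl = (140 − 52) × 67.6 / (72 × 2) = 5948.8 / 144.00 ≈ 41.3 mL/min
CrCl ≈ 41 mL/min → bracket < 45 mL/min.
Dose for this bracket: 150 mg.

150 mg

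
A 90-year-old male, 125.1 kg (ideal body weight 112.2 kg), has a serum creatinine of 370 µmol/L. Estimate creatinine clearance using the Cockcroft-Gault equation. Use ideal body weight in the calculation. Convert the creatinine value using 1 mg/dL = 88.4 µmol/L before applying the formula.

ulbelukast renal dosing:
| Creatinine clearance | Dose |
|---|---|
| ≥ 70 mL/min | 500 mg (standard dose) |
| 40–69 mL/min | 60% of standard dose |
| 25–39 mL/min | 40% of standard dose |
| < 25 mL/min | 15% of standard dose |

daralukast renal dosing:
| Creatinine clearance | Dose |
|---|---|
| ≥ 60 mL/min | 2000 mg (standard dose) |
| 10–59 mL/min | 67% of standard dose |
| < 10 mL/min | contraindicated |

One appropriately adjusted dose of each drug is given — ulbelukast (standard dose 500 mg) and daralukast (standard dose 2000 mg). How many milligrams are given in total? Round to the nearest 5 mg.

1415 mg

SCr = 370 / 88.4 = 4.186 mg/dL
CrCl = (140 − 90) × 112.2 / (72 × 4.186) = 5610.0 / 301.39 ≈ 18.6 mL/min
CrCl ≈ 19 mL/min.
ulbelukast: < 25 mL/min → 15% of 500 mg = 75 mg.
daralukast: 10–59 mL/min → 67% of 2000 mg = 1340 mg.
Total = 75 + 1340 = 1415 mg.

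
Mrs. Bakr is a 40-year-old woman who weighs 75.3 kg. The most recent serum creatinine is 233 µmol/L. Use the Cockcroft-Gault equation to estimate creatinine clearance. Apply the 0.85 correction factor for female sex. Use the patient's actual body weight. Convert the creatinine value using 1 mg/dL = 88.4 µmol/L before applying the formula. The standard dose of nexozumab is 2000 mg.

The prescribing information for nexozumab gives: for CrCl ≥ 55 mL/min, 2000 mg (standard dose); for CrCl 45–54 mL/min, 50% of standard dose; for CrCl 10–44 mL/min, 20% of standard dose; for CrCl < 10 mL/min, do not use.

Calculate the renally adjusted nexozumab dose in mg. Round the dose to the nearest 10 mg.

SCr = 233 / 88.4 = 2.636 mg/dL
CrCl = (140 − 40) × 75.3 / (72 × 2.636) × 0.85 = 7530.0 / 189.79 × 0.85 ≈ 33.7 mL/min
CrCl ≈ 34 mL/min → bracket 10–44 mL/min.
20% of 2000 mg = 400 mg

400 mg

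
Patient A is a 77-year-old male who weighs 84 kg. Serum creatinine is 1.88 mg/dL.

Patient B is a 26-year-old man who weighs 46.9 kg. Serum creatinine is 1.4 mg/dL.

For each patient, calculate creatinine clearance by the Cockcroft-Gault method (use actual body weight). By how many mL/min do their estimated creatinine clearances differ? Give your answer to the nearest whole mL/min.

14 mL/min

Patient A: CrCl = (140 − 77) × 84 / (72 × 1.88) = 5292.0 / 135.36 ≈ 39.1 mL/min
Patient B: CrCl = (140 − 26) × 46.9 / (72 × 1.4) = 5346.6 / 100.80 ≈ 53.0 mL/min
|39.1 − 53.0| = 13.9 mL/min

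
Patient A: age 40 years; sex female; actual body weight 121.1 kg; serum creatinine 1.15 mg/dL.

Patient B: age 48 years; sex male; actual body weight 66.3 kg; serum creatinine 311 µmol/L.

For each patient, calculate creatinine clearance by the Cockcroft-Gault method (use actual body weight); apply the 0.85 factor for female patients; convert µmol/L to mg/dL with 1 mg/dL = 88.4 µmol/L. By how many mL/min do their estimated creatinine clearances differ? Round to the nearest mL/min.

Patient A: CrCl = (140 − 40) × 121.1 / (72 × 1.15) × 0.85 = 12110.0 / 82.80 × 0.85 ≈ 124.3 mL/min
Patient B: SCr = 311 / 88.4 = 3.518 mg/dL
Patient B: CrCl = (140 − 48) × 66.3 / (72 × 3.518) = 6099.6 / 253.30 ≈ 24.1 mL/min
|124.3 − 24.1| = 100.2 mL/min

100 mL/min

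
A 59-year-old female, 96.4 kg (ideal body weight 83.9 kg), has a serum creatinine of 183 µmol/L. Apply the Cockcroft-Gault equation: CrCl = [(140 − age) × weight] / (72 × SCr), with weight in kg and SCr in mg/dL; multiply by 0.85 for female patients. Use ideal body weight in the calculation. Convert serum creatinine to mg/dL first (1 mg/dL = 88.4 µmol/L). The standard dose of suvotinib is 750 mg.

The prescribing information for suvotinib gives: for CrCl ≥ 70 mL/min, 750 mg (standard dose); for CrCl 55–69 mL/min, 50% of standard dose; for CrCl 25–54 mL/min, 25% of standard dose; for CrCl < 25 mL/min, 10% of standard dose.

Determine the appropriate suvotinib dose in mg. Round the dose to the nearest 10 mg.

190 mg

SCr = 183 / 88.4 = 2.07 mg/dL
CrCl = (140 − 59) × 83.9 / (72 × 2.07) × 0.85 = 6795.9 / 149.04 × 0.85 ≈ 38.8 mL/min
CrCl ≈ 39 mL/min → bracket 25–54 mL/min.
25% of 750 mg = 187.5 mg → 190 mg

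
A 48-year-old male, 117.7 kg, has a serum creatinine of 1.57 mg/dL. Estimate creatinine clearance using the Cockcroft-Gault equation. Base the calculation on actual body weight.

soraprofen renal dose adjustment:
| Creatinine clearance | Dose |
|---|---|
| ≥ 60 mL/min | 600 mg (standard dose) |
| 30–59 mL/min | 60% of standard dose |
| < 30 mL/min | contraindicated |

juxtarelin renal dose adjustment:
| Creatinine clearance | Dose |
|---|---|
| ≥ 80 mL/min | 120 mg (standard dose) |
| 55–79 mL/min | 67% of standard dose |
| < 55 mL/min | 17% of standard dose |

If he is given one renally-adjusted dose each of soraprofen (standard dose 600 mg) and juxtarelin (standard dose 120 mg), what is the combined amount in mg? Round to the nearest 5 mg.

720 mg

CrCl = (140 − 48) × 117.7 / (72 × 1.57) = 10828.4 / 113.04 ≈ 95.8 mL/min
CrCl ≈ 96 mL/min.
soraprofen: ≥ 60 mL/min → 100% of 600 mg = 600 mg.
juxtarelin: ≥ 80 mL/min → 100% of 120 mg = 120 mg.
Total = 600 + 120 = 720 mg.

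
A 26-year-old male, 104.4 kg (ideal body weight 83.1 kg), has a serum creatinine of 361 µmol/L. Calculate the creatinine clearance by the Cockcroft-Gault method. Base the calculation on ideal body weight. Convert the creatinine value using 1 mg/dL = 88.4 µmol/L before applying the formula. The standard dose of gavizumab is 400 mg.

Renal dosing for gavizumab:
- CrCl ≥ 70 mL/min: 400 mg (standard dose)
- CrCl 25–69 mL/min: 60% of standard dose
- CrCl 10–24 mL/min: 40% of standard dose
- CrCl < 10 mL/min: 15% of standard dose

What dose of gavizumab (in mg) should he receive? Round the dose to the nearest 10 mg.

240 mg

SCr = 361 / 88.4 = 4.084 mg/dL
CrCl = (140 − 26) × 83.1 / (72 × 4.084) = 9473.4 / 294.05 ≈ 32.2 mL/min
CrCl ≈ 32 mL/min → bracket 25–69 mL/min.
60% of 400 mg = 240 mg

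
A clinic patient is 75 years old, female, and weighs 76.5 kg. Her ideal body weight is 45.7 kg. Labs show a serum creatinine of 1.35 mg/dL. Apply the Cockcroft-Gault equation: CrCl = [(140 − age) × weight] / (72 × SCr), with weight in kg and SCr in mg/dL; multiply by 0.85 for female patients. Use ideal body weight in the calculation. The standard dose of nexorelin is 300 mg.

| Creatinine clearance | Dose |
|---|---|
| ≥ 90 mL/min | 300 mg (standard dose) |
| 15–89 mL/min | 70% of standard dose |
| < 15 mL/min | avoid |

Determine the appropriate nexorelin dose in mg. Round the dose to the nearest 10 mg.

210 mg

CrCl = (140 − 75) × 45.7 / (72 × 1.35) × 0.85 = 2970.5 / 97.20 × 0.85 ≈ 26.0 mL/min
CrCl ≈ 26 mL/min → bracket 15–89 mL/min.
70% of 300 mg = 210 mg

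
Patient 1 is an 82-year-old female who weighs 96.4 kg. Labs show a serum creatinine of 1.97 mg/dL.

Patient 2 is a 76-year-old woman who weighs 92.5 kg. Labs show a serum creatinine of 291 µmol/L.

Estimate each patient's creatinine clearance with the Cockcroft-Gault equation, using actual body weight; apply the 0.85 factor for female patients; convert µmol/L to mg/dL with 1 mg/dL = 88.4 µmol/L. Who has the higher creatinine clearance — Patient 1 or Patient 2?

Patient 1: CrCl = (140 − 82) × 96.4 / (72 × 1.97) × 0.85 = 5591.2 / 141.84 × 0.85 ≈ 33.5 mL/min
Patient 2: SCr = 291 / 88.4 = 3.292 mg/dL
Patient 2: CrCl = (140 − 76) × 92.5 / (72 × 3.292) × 0.85 = 5920.0 / 237.02 × 0.85 ≈ 21.2 mL/min
33.5 vs 21.2 mL/min → Patient 1 is higher.

Patient 1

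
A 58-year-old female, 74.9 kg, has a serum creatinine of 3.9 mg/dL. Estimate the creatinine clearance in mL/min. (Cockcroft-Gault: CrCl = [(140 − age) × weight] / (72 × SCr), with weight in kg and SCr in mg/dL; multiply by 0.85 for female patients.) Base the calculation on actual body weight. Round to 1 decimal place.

18.6 mL/min

CrCl = (140 − 58) × 74.9 / (72 × 3.9) × 0.85 = 6141.8 / 280.80 × 0.85 ≈ 18.6 mL/min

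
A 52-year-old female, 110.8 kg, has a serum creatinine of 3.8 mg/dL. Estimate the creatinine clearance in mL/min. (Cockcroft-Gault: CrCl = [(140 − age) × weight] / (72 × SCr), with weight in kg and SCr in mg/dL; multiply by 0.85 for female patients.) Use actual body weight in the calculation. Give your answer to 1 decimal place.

30.3 mL/min

CrCl = (140 − 52) × 110.8 / (72 × 3.8) × 0.85 = 9750.4 / 273.60 × 0.85 ≈ 30.3 mL/min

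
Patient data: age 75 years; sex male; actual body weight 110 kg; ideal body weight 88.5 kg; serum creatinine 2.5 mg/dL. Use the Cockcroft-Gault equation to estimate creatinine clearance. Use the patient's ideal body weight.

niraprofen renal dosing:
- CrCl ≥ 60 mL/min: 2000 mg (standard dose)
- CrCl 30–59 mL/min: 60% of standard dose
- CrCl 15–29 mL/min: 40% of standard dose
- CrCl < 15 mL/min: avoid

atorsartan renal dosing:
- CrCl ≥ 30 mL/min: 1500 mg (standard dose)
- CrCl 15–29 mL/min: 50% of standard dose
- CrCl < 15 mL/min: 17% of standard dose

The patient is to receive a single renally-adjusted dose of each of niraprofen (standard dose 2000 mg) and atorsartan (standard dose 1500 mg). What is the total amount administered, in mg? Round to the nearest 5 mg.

2700 mg

CrCl = (140 − 75) × 88.5 / (72 × 2.5) = 5752.5 / 180.00 ≈ 32.0 mL/min
CrCl ≈ 32 mL/min.
niraprofen: 30–59 mL/min → 60% of 2000 mg = 1200 mg.
atorsartan: ≥ 30 mL/min → 100% of 1500 mg = 1500 mg.
Total = 1200 + 1500 = 2700 mg.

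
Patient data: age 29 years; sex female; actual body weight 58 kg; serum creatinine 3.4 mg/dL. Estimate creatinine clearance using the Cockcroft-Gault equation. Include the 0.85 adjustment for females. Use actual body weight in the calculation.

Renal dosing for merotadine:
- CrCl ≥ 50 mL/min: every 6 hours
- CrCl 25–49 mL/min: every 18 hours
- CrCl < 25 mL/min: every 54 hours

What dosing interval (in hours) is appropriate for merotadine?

CrCl = (140 − 29) × 58 / (72 × 3.4) × 0.85 = 6438.0 / 244.80 × 0.85 ≈ 22.4 mL/min
CrCl ≈ 22 mL/min → bracket < 25 mL/min → every 54 hours.

every 54 hours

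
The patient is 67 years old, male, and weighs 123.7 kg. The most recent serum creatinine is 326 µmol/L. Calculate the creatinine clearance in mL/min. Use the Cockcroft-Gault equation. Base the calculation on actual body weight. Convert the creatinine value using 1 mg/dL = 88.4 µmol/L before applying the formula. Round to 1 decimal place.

34.0 mL/min

SCr = 326 / 88.4 = 3.688 mg/dL
CrCl = (140 − 67) × 123.7 / (72 × 3.688) = 9030.1 / 265.54 ≈ 34.0 mL/min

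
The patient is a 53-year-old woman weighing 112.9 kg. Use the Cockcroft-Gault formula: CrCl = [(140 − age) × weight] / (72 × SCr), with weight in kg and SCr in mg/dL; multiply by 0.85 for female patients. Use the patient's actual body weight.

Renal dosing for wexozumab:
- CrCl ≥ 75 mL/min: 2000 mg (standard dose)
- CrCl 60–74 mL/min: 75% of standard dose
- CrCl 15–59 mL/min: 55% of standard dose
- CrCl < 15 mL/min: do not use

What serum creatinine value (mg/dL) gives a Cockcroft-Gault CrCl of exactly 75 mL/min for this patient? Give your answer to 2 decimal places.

Standard dose requires CrCl ≥ 75 mL/min.
Set (140 − 53) × 112.9 × 0.85 / (72 × SCr) = 75
SCr = (140 − 53) × 112.9 × 0.85 / (72 × 75) = 1.546 mg/dL

1.55 mg/dL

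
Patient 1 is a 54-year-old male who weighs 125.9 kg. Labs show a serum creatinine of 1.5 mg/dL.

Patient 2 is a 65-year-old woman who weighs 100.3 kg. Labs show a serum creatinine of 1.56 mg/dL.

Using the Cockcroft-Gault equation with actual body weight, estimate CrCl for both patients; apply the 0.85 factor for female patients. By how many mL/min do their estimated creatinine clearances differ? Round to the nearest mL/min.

Patient 1: CrCl = (140 − 54) × 125.9 / (72 × 1.5) = 10827.4 / 108.00 ≈ 100.3 mL/min
Patient 2: CrCl = (140 − 65) × 100.3 / (72 × 1.56) × 0.85 = 7522.5 / 112.32 × 0.85 ≈ 56.9 mL/min
|100.3 − 56.9| = 43.4 mL/min

43 mL/min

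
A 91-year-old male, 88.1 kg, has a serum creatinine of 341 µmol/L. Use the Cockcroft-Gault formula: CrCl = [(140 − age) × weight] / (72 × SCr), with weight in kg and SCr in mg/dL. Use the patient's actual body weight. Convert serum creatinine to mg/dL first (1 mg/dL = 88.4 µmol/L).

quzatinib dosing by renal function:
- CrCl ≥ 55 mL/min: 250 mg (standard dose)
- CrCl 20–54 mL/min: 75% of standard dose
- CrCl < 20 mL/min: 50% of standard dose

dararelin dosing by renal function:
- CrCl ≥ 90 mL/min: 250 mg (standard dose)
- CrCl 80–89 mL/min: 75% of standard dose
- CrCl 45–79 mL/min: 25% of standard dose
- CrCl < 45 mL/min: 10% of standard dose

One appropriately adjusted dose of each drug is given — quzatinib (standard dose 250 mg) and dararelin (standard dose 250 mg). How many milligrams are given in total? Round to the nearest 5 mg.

SCr = 341 / 88.4 = 3.857 mg/dL
CrCl = (140 − 91) × 88.1 / (72 × 3.857) = 4316.9 / 277.70 ≈ 15.5 mL/min
CrCl ≈ 16 mL/min.
quzatinib: < 20 mL/min → 50% of 250 mg = 125 mg.
dararelin: < 45 mL/min → 10% of 250 mg = 25 mg.
Total = 125 + 25 = 150 mg.

150 mg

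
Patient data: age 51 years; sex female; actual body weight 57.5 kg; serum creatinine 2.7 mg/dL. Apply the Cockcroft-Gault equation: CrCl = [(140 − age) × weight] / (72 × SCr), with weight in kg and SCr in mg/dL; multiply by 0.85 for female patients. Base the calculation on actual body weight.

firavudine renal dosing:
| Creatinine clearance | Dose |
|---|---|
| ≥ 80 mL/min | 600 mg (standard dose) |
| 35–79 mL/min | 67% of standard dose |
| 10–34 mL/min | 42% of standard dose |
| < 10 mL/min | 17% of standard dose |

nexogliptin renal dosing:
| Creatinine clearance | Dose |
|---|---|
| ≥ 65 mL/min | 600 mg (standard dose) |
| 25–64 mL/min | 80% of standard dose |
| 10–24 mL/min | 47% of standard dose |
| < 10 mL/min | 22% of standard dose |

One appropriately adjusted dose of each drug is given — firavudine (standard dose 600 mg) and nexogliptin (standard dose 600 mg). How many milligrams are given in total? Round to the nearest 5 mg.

535 mg

CrCl = (140 − 51) × 57.5 / (72 × 2.7) × 0.85 = 5117.5 / 194.40 × 0.85 ≈ 22.4 mL/min
CrCl ≈ 22 mL/min.
firavudine: 10–34 mL/min → 42% of 600 mg = 252 mg.
nexogliptin: 10–24 mL/min → 47% of 600 mg = 282 mg.
Total = 252 + 282 = 534 mg.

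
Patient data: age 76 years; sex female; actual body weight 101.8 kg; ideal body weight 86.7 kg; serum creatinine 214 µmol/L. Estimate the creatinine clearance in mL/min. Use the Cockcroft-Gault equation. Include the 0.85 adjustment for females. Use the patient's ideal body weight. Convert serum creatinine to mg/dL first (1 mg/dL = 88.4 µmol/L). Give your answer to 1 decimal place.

27.1 mL/min

SCr = 214 / 88.4 = 2.421 mg/dL
CrCl = (140 − 76) × 86.7 / (72 × 2.421) × 0.85 = 5548.8 / 174.31 × 0.85 ≈ 27.1 mL/min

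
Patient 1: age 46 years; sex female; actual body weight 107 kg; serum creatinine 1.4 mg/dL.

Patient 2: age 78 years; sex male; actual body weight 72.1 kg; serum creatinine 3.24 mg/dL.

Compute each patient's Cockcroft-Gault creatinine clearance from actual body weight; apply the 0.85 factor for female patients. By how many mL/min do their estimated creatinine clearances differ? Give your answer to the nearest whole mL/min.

66 mL/min

Patient 1: CrCl = (140 − 46) × 107 / (72 × 1.4) × 0.85 = 10058.0 / 100.80 × 0.85 ≈ 84.8 mL/min
Patient 2: CrCl = (140 − 78) × 72.1 / (72 × 3.24) = 4470.2 / 233.28 ≈ 19.2 mL/min
|84.8 − 19.2| = 65.6 mL/min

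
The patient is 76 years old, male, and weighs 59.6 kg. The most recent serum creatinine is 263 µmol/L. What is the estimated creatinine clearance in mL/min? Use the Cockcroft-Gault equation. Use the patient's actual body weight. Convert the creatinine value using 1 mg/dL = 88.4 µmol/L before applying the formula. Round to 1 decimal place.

SCr = 263 / 88.4 = 2.975 mg/dL
CrCl = (140 − 76) × 59.6 / (72 × 2.975) = 3814.4 / 214.20 ≈ 17.8 mL/min

17.8 mL/min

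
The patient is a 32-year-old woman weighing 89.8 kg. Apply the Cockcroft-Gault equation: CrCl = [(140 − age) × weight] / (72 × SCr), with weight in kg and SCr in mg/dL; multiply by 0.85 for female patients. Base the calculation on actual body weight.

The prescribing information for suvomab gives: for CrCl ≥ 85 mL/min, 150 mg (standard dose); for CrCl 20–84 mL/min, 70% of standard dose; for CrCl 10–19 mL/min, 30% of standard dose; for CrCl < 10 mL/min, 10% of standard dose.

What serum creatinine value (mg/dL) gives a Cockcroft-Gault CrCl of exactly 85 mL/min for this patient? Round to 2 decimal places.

Standard dose requires CrCl ≥ 85 mL/min.
Set (140 − 32) × 89.8 × 0.85 / (72 × SCr) = 85
SCr = (140 − 32) × 89.8 × 0.85 / (72 × 85) = 1.347 mg/dL

1.35 mg/dL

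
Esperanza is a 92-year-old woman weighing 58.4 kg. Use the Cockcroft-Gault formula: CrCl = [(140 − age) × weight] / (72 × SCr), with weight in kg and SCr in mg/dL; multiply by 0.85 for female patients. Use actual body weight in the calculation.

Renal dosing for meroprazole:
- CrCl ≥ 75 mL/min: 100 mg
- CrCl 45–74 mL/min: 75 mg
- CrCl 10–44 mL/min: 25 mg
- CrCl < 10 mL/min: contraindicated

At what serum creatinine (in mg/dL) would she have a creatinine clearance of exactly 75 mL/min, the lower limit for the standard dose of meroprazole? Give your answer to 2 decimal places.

0.44 mg/dL

Standard dose requires CrCl ≥ 75 mL/min.
Set (140 − 92) × 58.4 × 0.85 / (72 × SCr) = 75
SCr = (140 − 92) × 58.4 × 0.85 / (72 × 75) = 0.441 mg/dL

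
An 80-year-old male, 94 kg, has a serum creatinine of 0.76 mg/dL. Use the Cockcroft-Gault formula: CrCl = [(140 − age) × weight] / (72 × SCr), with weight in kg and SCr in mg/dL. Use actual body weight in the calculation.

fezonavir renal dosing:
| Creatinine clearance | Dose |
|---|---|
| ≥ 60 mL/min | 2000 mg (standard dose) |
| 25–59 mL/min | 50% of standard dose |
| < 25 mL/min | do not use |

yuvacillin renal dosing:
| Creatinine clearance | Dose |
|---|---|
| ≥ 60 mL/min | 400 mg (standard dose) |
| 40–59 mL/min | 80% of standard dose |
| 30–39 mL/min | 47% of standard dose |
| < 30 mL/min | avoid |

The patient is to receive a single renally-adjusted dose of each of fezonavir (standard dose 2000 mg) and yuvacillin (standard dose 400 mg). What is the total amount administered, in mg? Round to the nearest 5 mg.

2400 mg

CrCl = (140 − 80) × 94 / (72 × 0.76) = 5640.0 / 54.72 ≈ 103.1 mL/min
CrCl ≈ 103 mL/min.
fezonavir: ≥ 60 mL/min → 100% of 2000 mg = 2000 mg.
yuvacillin: ≥ 60 mL/min → 100% of 400 mg = 400 mg.
Total = 2000 + 400 = 2400 mg.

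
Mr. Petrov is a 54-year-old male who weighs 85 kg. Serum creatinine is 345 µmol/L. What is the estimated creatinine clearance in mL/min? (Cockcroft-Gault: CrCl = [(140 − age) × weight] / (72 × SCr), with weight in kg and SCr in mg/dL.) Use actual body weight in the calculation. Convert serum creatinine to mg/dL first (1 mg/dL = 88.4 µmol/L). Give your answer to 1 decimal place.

SCr = 345 / 88.4 = 3.903 mg/dL
CrCl = (140 − 54) × 85 / (72 × 3.903) = 7310.0 / 281.02 ≈ 26.0 mL/min

26.0 mL/min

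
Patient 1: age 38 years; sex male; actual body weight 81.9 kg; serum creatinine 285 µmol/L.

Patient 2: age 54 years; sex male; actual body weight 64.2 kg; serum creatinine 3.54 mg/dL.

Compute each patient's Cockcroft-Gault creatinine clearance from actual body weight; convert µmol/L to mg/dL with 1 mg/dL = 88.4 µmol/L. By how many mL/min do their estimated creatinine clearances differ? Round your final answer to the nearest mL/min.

Patient 1: SCr = 285 / 88.4 = 3.224 mg/dL
Patient 1: CrCl = (140 − 38) × 81.9 / (72 × 3.224) = 8353.8 / 232.13 ≈ 36.0 mL/min
Patient 2: CrCl = (140 − 54) × 64.2 / (72 × 3.54) = 5521.2 / 254.88 ≈ 21.7 mL/min
|36.0 − 21.7| = 14.3 mL/min

14 mL/min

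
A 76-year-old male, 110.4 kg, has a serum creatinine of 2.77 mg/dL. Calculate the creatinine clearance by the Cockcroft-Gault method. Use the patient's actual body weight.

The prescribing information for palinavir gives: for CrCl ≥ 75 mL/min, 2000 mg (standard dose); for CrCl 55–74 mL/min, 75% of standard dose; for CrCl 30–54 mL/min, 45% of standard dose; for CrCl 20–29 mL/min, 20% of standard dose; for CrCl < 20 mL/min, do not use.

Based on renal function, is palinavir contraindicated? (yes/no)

CrCl = (140 − 76) × 110.4 / (72 × 2.77) = 7065.6 / 199.44 ≈ 35.4 mL/min
CrCl ≈ 35 mL/min, which is ≥ 20 mL/min.

no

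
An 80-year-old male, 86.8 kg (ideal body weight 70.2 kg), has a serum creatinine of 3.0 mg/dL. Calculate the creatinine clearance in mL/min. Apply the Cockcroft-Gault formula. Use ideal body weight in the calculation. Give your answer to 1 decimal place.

19.5 mL/min

CrCl = (140 − 80) × 70.2 / (72 × 3) = 4212.0 / 216.00 ≈ 19.5 mL/min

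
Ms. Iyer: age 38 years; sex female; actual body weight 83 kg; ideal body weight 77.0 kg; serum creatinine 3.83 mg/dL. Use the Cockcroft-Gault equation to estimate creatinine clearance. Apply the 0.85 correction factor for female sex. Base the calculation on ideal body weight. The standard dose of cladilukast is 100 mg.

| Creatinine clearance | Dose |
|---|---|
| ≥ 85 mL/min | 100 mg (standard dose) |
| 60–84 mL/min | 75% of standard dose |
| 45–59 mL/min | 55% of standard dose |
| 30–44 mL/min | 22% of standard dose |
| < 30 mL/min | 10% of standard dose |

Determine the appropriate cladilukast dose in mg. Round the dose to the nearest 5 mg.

10 mg

CrCl = (140 − 38) × 77 / (72 × 3.83) × 0.85 = 7854.0 / 275.76 × 0.85 ≈ 24.2 mL/min
CrCl ≈ 24 mL/min → bracket < 30 mL/min.
10% of 100 mg = 10 mg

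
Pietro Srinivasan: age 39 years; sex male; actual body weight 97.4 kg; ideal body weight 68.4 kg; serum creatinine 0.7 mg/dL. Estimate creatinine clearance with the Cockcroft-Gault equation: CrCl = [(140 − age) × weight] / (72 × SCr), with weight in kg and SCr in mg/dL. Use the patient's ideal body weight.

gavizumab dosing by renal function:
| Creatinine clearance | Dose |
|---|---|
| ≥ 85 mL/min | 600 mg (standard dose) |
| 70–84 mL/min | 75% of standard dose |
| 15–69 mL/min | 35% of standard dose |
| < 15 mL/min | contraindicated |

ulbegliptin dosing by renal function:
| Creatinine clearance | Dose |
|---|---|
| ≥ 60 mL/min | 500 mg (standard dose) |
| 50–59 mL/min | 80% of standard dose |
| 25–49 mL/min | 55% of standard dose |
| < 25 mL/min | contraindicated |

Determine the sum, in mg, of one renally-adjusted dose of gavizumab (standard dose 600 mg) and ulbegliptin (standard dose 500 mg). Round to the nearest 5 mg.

CrCl = (140 − 39) × 68.4 / (72 × 0.7) = 6908.4 / 50.40 ≈ 137.1 mL/min
CrCl ≈ 137 mL/min.
gavizumab: ≥ 85 mL/min → 100% of 600 mg = 600 mg.
ulbegliptin: ≥ 60 mL/min → 100% of 500 mg = 500 mg.
Total = 600 + 500 = 1100 mg.

1100 mg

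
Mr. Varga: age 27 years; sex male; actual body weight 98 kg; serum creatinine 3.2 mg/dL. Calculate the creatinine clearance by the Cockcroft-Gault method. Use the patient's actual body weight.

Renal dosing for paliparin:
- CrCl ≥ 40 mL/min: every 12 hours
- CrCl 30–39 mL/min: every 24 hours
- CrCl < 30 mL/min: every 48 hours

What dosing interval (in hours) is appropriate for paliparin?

every 12 hours

CrCl = (140 − 27) × 98 / (72 × 3.2) = 11074.0 / 230.40 ≈ 48.1 mL/min
CrCl ≈ 48 mL/min → bracket ≥ 40 mL/min → every 12 hours.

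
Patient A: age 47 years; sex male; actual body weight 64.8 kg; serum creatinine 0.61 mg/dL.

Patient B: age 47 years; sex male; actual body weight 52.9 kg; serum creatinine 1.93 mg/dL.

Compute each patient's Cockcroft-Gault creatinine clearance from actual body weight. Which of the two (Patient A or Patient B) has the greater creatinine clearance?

Patient A: CrCl = (140 − 47) × 64.8 / (72 × 0.61) = 6026.4 / 43.92 ≈ 137.2 mL/min
Patient B: CrCl = (140 − 47) × 52.9 / (72 × 1.93) = 4919.7 / 138.96 ≈ 35.4 mL/min
137.2 vs 35.4 mL/min → Patient A is higher.

Patient A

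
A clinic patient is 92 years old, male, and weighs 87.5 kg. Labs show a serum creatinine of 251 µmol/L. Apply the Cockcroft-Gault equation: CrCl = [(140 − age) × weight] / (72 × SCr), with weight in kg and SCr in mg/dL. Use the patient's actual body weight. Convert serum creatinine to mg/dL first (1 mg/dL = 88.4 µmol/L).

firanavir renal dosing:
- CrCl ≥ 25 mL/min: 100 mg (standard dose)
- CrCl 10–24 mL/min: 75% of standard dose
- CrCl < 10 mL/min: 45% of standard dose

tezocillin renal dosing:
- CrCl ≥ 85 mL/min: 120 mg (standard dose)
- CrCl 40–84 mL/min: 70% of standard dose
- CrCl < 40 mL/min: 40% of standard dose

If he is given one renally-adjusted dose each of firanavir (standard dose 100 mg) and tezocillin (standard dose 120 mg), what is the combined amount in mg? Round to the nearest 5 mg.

125 mg

SCr = 251 / 88.4 = 2.839 mg/dL
CrCl = (140 − 92) × 87.5 / (72 × 2.839) = 4200.0 / 204.41 ≈ 20.5 mL/min
CrCl ≈ 21 mL/min.
firanavir: 10–24 mL/min → 75% of 100 mg = 75 mg.
tezocillin: < 40 mL/min → 40% of 120 mg = 48 mg.
Total = 75 + 48 = 123 mg.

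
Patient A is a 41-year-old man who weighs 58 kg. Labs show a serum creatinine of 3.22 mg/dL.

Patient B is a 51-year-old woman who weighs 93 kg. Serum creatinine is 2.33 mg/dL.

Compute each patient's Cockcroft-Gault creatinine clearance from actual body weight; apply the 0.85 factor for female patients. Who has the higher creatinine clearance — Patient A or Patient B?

Patient A: CrCl = (140 − 41) × 58 / (72 × 3.22) = 5742.0 / 231.84 ≈ 24.8 mL/min
Patient B: CrCl = (140 − 51) × 93 / (72 × 2.33) × 0.85 = 8277.0 / 167.76 × 0.85 ≈ 41.9 mL/min
24.8 vs 41.9 mL/min → Patient B is higher.

Patient B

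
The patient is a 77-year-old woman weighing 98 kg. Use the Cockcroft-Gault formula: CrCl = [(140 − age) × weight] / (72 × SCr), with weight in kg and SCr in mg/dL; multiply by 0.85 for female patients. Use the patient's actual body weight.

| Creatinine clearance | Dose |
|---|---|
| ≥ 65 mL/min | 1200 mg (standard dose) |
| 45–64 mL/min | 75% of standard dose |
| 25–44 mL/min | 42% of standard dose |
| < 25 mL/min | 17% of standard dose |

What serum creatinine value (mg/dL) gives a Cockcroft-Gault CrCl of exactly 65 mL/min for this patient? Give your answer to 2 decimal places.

Standard dose requires CrCl ≥ 65 mL/min.
Set (140 − 77) × 98 × 0.85 / (72 × SCr) = 65
SCr = (140 − 77) × 98 × 0.85 / (72 × 65) = 1.121 mg/dL

1.12 mg/dL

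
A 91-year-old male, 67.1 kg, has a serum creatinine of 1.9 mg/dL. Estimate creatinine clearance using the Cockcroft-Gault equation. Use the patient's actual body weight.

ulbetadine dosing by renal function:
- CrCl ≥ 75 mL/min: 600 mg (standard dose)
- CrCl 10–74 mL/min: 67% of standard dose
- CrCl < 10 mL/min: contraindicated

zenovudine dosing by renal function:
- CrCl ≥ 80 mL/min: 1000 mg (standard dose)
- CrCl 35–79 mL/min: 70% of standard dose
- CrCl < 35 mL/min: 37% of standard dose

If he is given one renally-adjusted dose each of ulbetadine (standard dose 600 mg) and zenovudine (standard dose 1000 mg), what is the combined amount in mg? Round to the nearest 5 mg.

770 mg

CrCl = (140 − 91) × 67.1 / (72 × 1.9) = 3287.9 / 136.80 ≈ 24.0 mL/min
CrCl ≈ 24 mL/min.
ulbetadine: 10–74 mL/min → 67% of 600 mg = 402 mg.
zenovudine: < 35 mL/min → 37% of 1000 mg = 370 mg.
Total = 402 + 370 = 772 mg.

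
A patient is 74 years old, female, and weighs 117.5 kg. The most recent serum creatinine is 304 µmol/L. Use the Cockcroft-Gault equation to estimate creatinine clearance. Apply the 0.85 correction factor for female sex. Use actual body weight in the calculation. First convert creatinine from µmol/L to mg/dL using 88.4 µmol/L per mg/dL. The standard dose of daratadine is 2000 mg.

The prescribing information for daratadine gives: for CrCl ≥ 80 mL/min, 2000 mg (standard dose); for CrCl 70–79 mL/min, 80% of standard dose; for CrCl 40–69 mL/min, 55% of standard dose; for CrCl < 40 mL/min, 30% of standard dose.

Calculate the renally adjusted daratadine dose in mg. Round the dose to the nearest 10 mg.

SCr = 304 / 88.4 = 3.439 mg/dL
CrCl = (140 − 74) × 117.5 / (72 × 3.439) × 0.85 = 7755.0 / 247.61 × 0.85 ≈ 26.6 mL/min
CrCl ≈ 27 mL/min → bracket < 40 mL/min.
30% of 2000 mg = 600 mg

600 mg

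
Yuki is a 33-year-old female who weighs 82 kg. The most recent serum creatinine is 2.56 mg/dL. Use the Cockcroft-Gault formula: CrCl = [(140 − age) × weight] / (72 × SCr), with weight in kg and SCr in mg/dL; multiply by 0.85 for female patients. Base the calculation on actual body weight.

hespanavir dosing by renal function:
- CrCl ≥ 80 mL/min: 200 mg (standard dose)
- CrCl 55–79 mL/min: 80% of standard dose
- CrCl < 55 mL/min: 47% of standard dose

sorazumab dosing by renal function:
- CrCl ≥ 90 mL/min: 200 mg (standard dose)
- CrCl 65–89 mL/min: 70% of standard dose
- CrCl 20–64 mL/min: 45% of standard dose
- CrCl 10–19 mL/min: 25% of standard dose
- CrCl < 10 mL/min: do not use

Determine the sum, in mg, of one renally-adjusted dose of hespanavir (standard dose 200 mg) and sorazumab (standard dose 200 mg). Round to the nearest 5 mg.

CrCl = (140 − 33) × 82 / (72 × 2.56) × 0.85 = 8774.0 / 184.32 × 0.85 ≈ 40.5 mL/min
CrCl ≈ 40 mL/min.
hespanavir: < 55 mL/min → 47% of 200 mg = 94 mg.
sorazumab: 20–64 mL/min → 45% of 200 mg = 90 mg.
Total = 94 + 90 = 184 mg.

185 mg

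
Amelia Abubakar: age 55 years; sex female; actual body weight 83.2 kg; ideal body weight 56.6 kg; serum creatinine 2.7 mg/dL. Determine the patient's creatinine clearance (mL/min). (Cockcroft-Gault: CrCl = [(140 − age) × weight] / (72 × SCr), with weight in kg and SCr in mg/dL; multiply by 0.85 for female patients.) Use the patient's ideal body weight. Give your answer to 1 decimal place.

21.0 mL/min

CrCl = (140 − 55) × 56.6 / (72 × 2.7) × 0.85 = 4811.0 / 194.40 × 0.85 ≈ 21.0 mL/min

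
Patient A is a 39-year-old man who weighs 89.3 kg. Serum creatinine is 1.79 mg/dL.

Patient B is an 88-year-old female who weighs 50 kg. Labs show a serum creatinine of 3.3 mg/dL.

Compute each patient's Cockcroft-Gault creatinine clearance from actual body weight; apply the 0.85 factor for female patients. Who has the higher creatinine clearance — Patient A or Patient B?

Patient A: CrCl = (140 − 39) × 89.3 / (72 × 1.79) = 9019.3 / 128.88 ≈ 70.0 mL/min
Patient B: CrCl = (140 − 88) × 50 / (72 × 3.3) × 0.85 = 2600.0 / 237.60 × 0.85 ≈ 9.3 mL/min
70.0 vs 9.3 mL/min → Patient A is higher.

Patient A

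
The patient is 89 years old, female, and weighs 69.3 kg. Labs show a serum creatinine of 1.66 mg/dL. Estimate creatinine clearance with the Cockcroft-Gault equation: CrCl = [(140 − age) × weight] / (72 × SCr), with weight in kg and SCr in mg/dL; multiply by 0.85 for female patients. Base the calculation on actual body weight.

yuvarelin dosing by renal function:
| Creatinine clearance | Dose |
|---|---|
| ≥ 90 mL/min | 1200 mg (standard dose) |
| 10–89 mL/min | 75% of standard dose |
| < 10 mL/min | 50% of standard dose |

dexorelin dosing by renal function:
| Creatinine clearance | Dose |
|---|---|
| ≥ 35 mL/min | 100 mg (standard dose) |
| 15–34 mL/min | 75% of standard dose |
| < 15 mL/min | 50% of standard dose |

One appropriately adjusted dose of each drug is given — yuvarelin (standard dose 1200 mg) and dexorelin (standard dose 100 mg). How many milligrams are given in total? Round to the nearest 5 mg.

975 mg

CrCl = (140 − 89) × 69.3 / (72 × 1.66) × 0.85 = 3534.3 / 119.52 × 0.85 ≈ 25.1 mL/min
CrCl ≈ 25 mL/min.
yuvarelin: 10–89 mL/min → 75% of 1200 mg = 900 mg.
dexorelin: 15–34 mL/min → 75% of 100 mg = 75 mg.
Total = 900 + 75 = 975 mg.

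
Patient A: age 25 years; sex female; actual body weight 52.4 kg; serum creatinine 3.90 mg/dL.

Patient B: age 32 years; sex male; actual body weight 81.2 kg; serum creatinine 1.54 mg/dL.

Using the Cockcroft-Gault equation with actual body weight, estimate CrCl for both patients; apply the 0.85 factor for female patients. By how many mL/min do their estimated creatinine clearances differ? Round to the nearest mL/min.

61 mL/min

Patient A: CrCl = (140 − 25) × 52.4 / (72 × 3.9) × 0.85 = 6026.0 / 280.80 × 0.85 ≈ 18.2 mL/min
Patient B: CrCl = (140 − 32) × 81.2 / (72 × 1.54) = 8769.6 / 110.88 ≈ 79.1 mL/min
|18.2 − 79.1| = 60.9 mL/min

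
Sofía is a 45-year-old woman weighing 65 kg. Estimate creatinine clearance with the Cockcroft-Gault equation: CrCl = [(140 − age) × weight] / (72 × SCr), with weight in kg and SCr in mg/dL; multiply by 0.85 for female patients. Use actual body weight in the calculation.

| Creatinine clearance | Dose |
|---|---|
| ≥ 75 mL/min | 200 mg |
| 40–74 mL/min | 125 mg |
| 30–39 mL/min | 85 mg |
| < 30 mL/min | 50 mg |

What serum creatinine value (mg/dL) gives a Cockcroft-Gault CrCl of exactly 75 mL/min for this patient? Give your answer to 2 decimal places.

0.97 mg/dL

Standard dose requires CrCl ≥ 75 mL/min.
Set (140 − 45) × 65 × 0.85 / (72 × SCr) = 75
SCr = (140 − 45) × 65 × 0.85 / (72 × 75) = 0.972 mg/dL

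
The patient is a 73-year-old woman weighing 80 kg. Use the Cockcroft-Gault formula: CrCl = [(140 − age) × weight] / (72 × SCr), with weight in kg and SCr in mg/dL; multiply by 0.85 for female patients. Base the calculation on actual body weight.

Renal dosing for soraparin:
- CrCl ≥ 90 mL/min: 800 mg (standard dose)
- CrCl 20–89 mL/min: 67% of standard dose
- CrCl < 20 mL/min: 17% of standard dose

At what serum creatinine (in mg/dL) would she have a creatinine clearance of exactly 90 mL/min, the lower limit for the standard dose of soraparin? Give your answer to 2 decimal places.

0.70 mg/dL

Standard dose requires CrCl ≥ 90 mL/min.
Set (140 − 73) × 80 × 0.85 / (72 × SCr) = 90
SCr = (140 − 73) × 80 × 0.85 / (72 × 90) = 0.703 mg/dL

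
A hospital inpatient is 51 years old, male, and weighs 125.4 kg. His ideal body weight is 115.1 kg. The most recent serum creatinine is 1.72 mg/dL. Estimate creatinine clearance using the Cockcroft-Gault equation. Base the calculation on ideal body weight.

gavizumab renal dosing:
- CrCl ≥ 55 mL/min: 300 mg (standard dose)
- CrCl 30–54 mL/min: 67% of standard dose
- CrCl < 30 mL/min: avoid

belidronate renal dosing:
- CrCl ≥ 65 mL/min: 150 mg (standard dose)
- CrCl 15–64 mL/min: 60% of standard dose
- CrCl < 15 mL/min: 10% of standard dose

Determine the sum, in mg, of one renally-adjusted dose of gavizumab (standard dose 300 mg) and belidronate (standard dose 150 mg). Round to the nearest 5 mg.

450 mg

CrCl = (140 − 51) × 115.1 / (72 × 1.72) = 10243.9 / 123.84 ≈ 82.7 mL/min
CrCl ≈ 83 mL/min.
gavizumab: ≥ 55 mL/min → 100% of 300 mg = 300 mg.
belidronate: ≥ 65 mL/min → 100% of 150 mg = 150 mg.
Total = 300 + 150 = 450 mg.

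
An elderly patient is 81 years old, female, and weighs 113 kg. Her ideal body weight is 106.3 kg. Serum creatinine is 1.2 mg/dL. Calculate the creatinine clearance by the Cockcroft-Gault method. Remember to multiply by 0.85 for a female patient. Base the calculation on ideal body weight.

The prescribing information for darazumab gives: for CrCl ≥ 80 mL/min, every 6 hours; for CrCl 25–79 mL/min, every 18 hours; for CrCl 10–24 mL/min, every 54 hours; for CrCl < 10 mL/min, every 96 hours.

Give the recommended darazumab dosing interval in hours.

CrCl = (140 − 81) × 106.3 / (72 × 1.2) × 0.85 = 6271.7 / 86.40 × 0.85 ≈ 61.7 mL/min
CrCl ≈ 62 mL/min → bracket 25–79 mL/min → every 18 hours.

every 18 hours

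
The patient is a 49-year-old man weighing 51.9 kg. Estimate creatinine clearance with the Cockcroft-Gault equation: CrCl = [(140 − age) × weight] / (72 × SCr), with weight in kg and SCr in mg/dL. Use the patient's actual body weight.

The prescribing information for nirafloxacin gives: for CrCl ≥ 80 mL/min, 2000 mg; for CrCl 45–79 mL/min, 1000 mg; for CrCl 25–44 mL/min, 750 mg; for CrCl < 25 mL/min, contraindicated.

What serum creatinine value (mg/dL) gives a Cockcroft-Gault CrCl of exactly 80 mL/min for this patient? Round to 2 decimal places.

0.82 mg/dL

Standard dose requires CrCl ≥ 80 mL/min.
Set (140 − 49) × 51.9 / (72 × SCr) = 80
SCr = (140 − 49) × 51.9 / (72 × 80) = 0.820 mg/dL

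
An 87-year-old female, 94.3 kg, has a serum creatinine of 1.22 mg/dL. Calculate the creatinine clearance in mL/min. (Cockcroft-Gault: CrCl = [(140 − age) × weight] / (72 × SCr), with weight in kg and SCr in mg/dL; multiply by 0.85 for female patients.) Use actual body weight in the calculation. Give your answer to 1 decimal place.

CrCl = (140 − 87) × 94.3 / (72 × 1.22) × 0.85 = 4997.9 / 87.84 × 0.85 ≈ 48.4 mL/min

48.4 mL/min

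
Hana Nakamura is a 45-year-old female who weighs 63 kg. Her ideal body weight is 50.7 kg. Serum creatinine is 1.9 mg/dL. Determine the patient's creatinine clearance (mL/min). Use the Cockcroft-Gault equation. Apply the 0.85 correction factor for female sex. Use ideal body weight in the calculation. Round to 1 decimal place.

CrCl = (140 − 45) × 50.7 / (72 × 1.9) × 0.85 = 4816.5 / 136.80 × 0.85 ≈ 29.9 mL/min

29.9 mL/min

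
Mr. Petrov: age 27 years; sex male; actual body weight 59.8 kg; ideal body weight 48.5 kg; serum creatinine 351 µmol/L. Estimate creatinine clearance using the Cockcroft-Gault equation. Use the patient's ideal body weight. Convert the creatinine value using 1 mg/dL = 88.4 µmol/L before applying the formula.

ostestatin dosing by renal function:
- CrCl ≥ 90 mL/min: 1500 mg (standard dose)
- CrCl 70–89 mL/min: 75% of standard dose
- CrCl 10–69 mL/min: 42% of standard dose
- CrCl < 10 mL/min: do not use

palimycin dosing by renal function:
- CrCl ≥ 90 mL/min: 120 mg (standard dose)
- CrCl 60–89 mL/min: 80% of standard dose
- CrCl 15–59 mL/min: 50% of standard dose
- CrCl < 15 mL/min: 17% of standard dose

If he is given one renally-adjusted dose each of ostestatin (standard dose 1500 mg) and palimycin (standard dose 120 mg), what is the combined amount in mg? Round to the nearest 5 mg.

SCr = 351 / 88.4 = 3.971 mg/dL
CrCl = (140 − 27) × 48.5 / (72 × 3.971) = 5480.5 / 285.91 ≈ 19.2 mL/min
CrCl ≈ 19 mL/min.
ostestatin: 10–69 mL/min → 42% of 1500 mg = 630 mg.
palimycin: 15–59 mL/min → 50% of 120 mg = 60 mg.
Total = 630 + 60 = 690 mg.

690 mg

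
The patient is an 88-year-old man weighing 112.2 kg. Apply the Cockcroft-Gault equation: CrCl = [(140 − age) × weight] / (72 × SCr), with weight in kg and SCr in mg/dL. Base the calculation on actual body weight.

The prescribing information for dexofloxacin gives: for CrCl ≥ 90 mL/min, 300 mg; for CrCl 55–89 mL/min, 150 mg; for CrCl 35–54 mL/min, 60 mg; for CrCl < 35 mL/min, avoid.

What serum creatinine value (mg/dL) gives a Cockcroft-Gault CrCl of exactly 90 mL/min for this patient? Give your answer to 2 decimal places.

Standard dose requires CrCl ≥ 90 mL/min.
Set (140 − 88) × 112.2 / (72 × SCr) = 90
SCr = (140 − 88) × 112.2 / (72 × 90) = 0.900 mg/dL

0.90 mg/dL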